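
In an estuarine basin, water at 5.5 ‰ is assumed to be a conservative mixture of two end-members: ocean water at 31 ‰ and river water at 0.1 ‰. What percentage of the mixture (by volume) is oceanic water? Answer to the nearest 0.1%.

Let g be the oceanic fraction. Salt balance per unit volume:
g×31 + (1−g)×0.1 = 5.5
g = (5.5 − 0.1) / (31 − 0.1) = 5.4/30.9 = 0.1748

17.5%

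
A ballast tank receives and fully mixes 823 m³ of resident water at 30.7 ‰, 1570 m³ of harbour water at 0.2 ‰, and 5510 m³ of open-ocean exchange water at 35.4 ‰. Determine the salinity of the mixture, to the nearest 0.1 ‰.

By conservation of dissolved salt,
salt = 823×30.7 + 1,570×0.2 + 5,510×35.4 = 25,266.1 + 314 + 195,054 = 220,634.1
volume = 823 + 1,570 + 5,510 = 7,903 m³
S = 220,634.1 / 7,903 = 27.918 ‰

27.9 ‰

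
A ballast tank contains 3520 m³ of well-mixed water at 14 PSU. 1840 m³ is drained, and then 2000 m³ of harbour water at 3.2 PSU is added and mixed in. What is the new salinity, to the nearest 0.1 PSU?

8.1 PSU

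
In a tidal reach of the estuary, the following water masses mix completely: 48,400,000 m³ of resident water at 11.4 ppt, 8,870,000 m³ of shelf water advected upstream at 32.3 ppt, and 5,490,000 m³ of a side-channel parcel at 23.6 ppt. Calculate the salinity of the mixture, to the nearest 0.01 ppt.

By conservation of dissolved salt,
salt = 48,400,000×11.4 + 8,870,000×32.3 + 5,490,000×23.6 = 551,760,000 + 286,501,000 + 129,564,000 = 967,825,000
volume = 48,400,000 + 8,870,000 + 5,490,000 = 62,760,000 m³
S = 967,825,000 / 62,760,000 = 15.421 ppt

15.42 ppt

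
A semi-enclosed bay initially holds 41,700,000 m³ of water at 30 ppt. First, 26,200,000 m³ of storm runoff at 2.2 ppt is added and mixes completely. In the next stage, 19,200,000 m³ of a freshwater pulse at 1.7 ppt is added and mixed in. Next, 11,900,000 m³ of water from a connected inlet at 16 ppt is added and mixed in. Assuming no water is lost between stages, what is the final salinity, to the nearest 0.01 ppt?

15.47 ppt

Mass of salt is conserved:
Initial salt = 41,700,000×30 = 1,251,000,000
After stage 1: salt = 1,251,000,000 + 26,200,000×2.2 = 1,308,640,000; volume = 67,900,000 m³; S = 19.273 ppt
After stage 2: salt = 1,308,640,000 + 19,200,000×1.7 = 1,341,280,000; volume = 87,100,000 m³; S = 15.399 ppt
After stage 3: salt = 1,341,280,000 + 11,900,000×16 = 1,531,680,000; volume = 99,000,000 m³
S = 1,531,680,000 / 99,000,000 = 15.4715 ppt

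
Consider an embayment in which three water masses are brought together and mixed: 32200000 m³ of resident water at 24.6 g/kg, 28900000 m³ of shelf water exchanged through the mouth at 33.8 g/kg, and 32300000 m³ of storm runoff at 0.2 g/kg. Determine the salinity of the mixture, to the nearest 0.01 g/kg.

By conservation of dissolved salt,
salt = 32,200,000×24.6 + 28,900,000×33.8 + 32,300,000×0.2 = 792,120,000 + 976,820,000 + 6,460,000 = 1,775,400,000
volume = 32,200,000 + 28,900,000 + 32,300,000 = 93,400,000 m³
S = 1,775,400,000 / 93,400,000 = 19.0086 g/kg

19.01 g/kg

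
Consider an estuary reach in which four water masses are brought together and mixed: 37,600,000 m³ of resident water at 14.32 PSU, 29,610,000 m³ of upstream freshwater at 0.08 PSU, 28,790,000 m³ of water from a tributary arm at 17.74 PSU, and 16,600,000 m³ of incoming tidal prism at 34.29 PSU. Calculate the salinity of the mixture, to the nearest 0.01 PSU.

By conservation of dissolved salt,
salt = 37,600,000×14.32 + 29,610,000×0.08 + 28,790,000×17.74 + 16,600,000×34.29 = 538,432,000 + 2,368,800 + 510,734,600 + 569,214,000 = 1,620,749,400
volume = 37,600,000 + 29,610,000 + 28,790,000 + 16,600,000 = 112,600,000 m³
S = 1,620,749,400 / 112,600,000 = 14.3939 PSU

14.39 PSU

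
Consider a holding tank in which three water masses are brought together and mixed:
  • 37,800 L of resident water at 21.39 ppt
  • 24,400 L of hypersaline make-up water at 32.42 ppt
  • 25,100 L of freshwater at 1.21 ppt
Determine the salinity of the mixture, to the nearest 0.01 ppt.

Conserving salt mass:
salt = 37,800×21.39 + 24,400×32.42 + 25,100×1.21 = 808,542 + 791,048 + 30,371 = 1,629,961
volume = 37,800 + 24,400 + 25,100 = 87,300 L
S = 1,629,961 / 87,300 = 18.6708 ppt

18.67 ppt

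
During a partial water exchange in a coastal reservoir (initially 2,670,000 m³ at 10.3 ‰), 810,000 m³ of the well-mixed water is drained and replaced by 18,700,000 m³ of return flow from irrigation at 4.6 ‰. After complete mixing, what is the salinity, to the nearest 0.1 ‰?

Remaining after removal: 1,860,000 m³ at 10.3 ‰ (salt = 19,158,000)
After addition: salt = 19,158,000 + 18,700,000×4.6 = 105,178,000; volume = 20,560,000 m³
S = 105,178,000 / 20,560,000 = 5.1157 ‰

5.1 ‰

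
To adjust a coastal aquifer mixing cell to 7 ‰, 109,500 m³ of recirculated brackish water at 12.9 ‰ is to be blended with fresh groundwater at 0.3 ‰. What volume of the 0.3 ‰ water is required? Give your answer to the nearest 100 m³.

Salt balance: 109,500×12.9 + V×0.3 = (109,500+V)×7
1,412,550 + 0.3V = 766,500 + 7V
646,050 = 6.7V
V = 96,425.37 m³

96400 m³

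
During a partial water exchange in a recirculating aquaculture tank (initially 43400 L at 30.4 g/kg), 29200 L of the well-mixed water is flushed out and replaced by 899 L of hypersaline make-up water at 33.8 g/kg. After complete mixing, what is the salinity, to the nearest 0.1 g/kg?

Remaining after removal: 14,200 L at 30.4 g/kg (salt = 431,680)
After addition: salt = 431,680 + 899×33.8 = 462,066.2; volume = 15,099 L
S = 462,066.2 / 15,099 = 30.6024 g/kg

30.6 g/kg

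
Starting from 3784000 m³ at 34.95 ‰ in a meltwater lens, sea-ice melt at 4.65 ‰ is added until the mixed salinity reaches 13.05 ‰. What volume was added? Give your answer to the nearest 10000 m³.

9870000 m³

Salt balance: 3,784,000×34.95 + V×4.65 = (3,784,000+V)×13.05
132,250,800 + 4.65V = 49,381,200 + 13.05V
82,869,600 = 8.4V
V = 9,865,428.57 m³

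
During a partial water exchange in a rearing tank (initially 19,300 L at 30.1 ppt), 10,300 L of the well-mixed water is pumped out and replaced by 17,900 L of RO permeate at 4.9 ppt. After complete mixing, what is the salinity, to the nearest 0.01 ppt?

Remaining after removal: 9,000 L at 30.1 ppt (salt = 270,900)
After addition: salt = 270,900 + 17,900×4.9 = 358,610; volume = 26,900 L
S = 358,610 / 26,900 = 13.3312 ppt

13.33 ppt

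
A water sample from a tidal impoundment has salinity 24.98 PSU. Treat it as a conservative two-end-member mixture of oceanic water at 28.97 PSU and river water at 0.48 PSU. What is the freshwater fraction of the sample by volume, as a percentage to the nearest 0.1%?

14.0%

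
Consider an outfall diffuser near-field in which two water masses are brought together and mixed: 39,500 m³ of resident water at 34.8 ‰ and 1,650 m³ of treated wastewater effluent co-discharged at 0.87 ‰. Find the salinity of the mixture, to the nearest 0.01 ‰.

33.44 ‰

Conserving salt mass:
salt = 39,500×34.8 + 1,650×0.87 = 1,374,600 + 1,435.5 = 1,376,035.5
volume = 39,500 + 1,650 = 41,150 m³
S = 1,376,035.5 / 41,150 = 33.4395 ‰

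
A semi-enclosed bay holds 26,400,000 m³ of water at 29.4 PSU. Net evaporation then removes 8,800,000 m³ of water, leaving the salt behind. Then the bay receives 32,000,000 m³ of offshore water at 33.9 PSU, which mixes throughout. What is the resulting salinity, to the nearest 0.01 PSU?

After evaporation: salt = 26,400,000×29.4 = 776,160,000; volume = 26,400,000 − 8,800,000 = 17,600,000 m³
After mixing: salt = 776,160,000 + 32,000,000×33.9 = 1,860,960,000; volume = 17,600,000 + 32,000,000 = 49,600,000 m³
S = 1,860,960,000 / 49,600,000 = 37.5194 PSU

37.52 PSU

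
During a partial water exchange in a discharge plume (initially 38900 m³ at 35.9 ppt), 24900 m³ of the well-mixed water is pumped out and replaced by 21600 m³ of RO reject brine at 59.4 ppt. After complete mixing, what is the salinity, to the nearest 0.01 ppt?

50.16 ppt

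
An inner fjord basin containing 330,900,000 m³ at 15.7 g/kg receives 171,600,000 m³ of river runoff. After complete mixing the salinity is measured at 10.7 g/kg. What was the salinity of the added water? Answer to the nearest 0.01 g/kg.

Salt balance: 330,900,000×15.7 + 171,600,000×S = 502,500,000×10.7
5,195,130,000 + 171,600,000·S = 5,376,750,000
S = (5,376,750,000 − 5,195,130,000) / 171,600,000 = 1.0584 g/kg

1.06 g/kg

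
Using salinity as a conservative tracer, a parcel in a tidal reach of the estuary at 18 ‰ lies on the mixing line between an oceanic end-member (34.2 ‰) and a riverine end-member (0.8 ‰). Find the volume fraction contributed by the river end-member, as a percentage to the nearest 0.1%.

48.5%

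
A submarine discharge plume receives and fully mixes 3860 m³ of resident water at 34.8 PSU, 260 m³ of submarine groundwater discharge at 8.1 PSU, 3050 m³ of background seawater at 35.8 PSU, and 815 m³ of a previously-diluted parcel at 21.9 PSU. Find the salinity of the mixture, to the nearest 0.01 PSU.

33.00 PSU

Salt balance:
salt = 3,860×34.8 + 260×8.1 + 3,050×35.8 + 815×21.9 = 134,328 + 2,106 + 109,190 + 17,848.5 = 263,472.5
volume = 3,860 + 260 + 3,050 + 815 = 7,985 m³
S = 263,472.5 / 7,985 = 32.9959 PSU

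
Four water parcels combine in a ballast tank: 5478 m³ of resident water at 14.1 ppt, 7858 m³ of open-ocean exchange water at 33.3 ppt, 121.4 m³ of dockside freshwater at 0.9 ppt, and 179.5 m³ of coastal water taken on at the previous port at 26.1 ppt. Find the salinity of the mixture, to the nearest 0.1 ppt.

25.2 ppt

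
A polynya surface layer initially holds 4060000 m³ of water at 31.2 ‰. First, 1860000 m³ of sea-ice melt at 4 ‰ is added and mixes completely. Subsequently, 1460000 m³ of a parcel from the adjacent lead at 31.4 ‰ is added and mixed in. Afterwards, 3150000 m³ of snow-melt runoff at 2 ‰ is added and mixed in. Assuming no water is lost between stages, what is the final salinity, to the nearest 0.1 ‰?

Mass of salt is conserved:
Initial salt = 4,060,000×31.2 = 126,672,000
After stage 1: salt = 126,672,000 + 1,860,000×4 = 134,112,000; volume = 5,920,000 m³; S = 22.654 ‰
After stage 2: salt = 134,112,000 + 1,460,000×31.4 = 179,956,000; volume = 7,380,000 m³; S = 24.384 ‰
After stage 3: salt = 179,956,000 + 3,150,000×2 = 186,256,000; volume = 10,530,000 m³
S = 186,256,000 / 10,530,000 = 17.6881 ‰

17.7 ‰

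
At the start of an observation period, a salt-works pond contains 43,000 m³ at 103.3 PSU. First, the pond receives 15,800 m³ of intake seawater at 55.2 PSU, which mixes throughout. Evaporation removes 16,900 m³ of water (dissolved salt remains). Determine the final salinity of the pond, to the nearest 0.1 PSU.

126.8 PSU

After mixing: salt = 43,000×103.3 + 15,800×55.2 = 5,314,060; volume = 58,800 m³
After evaporation: salt unchanged = 5,314,060; volume = 58,800 − 16,900 = 41,900 m³
S = 5,314,060 / 41,900 = 126.8272 PSU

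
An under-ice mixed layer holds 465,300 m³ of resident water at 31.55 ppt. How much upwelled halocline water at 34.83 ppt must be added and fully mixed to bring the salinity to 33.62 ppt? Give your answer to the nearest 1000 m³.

Salt balance: 465,300×31.55 + V×34.83 = (465,300+V)×33.62
14,680,215 + 34.83V = 15,643,386 + 33.62V
963,171 = 1.21V
V = 796,009.09 m³

796000 m³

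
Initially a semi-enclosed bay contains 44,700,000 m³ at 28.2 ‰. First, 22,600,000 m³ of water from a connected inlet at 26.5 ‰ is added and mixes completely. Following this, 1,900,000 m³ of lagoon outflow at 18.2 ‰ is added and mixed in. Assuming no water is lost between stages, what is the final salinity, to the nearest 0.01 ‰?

27.37 ‰

Salt balance:
Initial salt = 44,700,000×28.2 = 1,260,540,000
After stage 1: salt = 1,260,540,000 + 22,600,000×26.5 = 1,859,440,000; volume = 67,300,000 m³; S = 27.629 ‰
After stage 2: salt = 1,859,440,000 + 1,900,000×18.2 = 1,894,020,000; volume = 69,200,000 m³
S = 1,894,020,000 / 69,200,000 = 27.3702 ‰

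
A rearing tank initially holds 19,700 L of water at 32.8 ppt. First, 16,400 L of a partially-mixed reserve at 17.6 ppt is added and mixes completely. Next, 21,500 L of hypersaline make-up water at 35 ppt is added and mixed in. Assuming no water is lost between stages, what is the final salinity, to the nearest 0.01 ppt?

29.29 ppt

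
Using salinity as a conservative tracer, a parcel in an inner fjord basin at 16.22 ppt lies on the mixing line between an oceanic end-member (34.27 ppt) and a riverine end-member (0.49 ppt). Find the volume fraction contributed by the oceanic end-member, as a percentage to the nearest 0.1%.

Let g be the oceanic fraction. Salt balance per unit volume:
g×34.27 + (1−g)×0.49 = 16.22
g = (16.22 − 0.49) / (34.27 − 0.49) = 15.73/33.78 = 0.4657

46.6%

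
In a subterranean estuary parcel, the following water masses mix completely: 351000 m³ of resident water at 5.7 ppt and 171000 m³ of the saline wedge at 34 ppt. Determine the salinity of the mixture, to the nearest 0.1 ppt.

15.0 ppt

Weighted by volume,
salt = 351,000×5.7 + 171,000×34 = 2,000,700 + 5,814,000 = 7,814,700
volume = 351,000 + 171,000 = 522,000 m³
S = 7,814,700 / 522,000 = 14.971 ppt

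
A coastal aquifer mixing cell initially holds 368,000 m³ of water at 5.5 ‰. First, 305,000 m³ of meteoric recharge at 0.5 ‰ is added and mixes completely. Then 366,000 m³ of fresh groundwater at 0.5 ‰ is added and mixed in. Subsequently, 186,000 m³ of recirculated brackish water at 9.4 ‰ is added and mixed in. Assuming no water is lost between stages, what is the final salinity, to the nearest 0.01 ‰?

By conservation of dissolved salt,
Initial salt = 368,000×5.5 = 2,024,000
After stage 1: salt = 2,024,000 + 305,000×0.5 = 2,176,500; volume = 673,000 m³; S = 3.234 ‰
After stage 2: salt = 2,176,500 + 366,000×0.5 = 2,359,500; volume = 1,039,000 m³; S = 2.271 ‰
After stage 3: salt = 2,359,500 + 186,000×9.4 = 4,107,900; volume = 1,225,000 m³
S = 4,107,900 / 1,225,000 = 3.3534 ‰

3.35 ‰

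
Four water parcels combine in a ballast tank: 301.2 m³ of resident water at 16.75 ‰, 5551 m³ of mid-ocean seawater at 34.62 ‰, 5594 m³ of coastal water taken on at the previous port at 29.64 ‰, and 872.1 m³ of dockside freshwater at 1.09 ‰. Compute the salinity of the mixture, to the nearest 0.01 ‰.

Salt balance:
salt = 301.2×16.75 + 5,551×34.62 + 5,594×29.64 + 872.1×1.09 = 5,045.1 + 192,175.62 + 165,806.16 + 950.589 = 363,977.469
volume = 301.2 + 5,551 + 5,594 + 872.1 = 12,318.3 m³
S = 363,977.469 / 12,318.3 = 29.5477 ‰

29.55 ‰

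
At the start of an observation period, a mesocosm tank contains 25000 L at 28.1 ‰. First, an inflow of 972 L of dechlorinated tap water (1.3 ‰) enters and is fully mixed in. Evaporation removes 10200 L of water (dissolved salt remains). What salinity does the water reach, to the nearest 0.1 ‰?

44.6 ‰

After mixing: salt = 25,000×28.1 + 972×1.3 = 703,763.6; volume = 25,972 L
After evaporation: salt unchanged = 703,763.6; volume = 25,972 − 10,200 = 15,772 L
S = 703,763.6 / 15,772 = 44.6211 ‰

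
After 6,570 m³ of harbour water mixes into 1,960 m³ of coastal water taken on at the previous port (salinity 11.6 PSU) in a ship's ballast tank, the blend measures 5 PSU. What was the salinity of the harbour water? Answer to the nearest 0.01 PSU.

3.03 PSU

Salt balance: 1,960×11.6 + 6,570×S = 8,530×5
22,736 + 6,570·S = 42,650
S = (42,650 − 22,736) / 6,570 = 3.0311 PSU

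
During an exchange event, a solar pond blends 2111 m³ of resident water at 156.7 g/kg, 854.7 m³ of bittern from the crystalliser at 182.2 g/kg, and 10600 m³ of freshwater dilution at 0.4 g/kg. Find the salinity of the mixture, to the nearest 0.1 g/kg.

36.2 g/kg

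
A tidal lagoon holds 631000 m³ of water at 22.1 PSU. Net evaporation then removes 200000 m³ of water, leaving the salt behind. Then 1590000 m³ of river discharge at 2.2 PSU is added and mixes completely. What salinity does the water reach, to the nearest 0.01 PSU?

After evaporation: salt = 631,000×22.1 = 13,945,100; volume = 631,000 − 200,000 = 431,000 m³
After mixing: salt = 13,945,100 + 1,590,000×2.2 = 17,443,100; volume = 431,000 + 1,590,000 = 2,021,000 m³
S = 17,443,100 / 2,021,000 = 8.6309 PSU

8.63 PSU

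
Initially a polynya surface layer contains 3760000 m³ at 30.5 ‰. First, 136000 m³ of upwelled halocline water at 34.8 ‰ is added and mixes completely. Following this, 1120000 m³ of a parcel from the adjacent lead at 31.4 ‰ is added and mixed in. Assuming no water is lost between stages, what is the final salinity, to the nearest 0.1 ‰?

30.8 ‰

Total salt / total volume:
Initial salt = 3,760,000×30.5 = 114,680,000
After stage 1: salt = 114,680,000 + 136,000×34.8 = 119,412,800; volume = 3,896,000 m³; S = 30.65 ‰
After stage 2: salt = 119,412,800 + 1,120,000×31.4 = 154,580,800; volume = 5,016,000 m³
S = 154,580,800 / 5,016,000 = 30.8175 ‰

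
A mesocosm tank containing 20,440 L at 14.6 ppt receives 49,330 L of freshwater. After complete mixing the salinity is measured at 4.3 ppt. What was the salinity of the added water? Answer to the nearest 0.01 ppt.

Salt balance: 20,440×14.6 + 49,330×S = 69,770×4.3
298,424 + 49,330·S = 300,011
S = (300,011 − 298,424) / 49,330 = 0.0322 ppt

0.03 ppt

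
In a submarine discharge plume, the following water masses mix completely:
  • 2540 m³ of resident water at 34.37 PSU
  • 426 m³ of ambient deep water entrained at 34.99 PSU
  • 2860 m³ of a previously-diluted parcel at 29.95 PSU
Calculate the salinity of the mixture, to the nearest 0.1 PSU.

32.2 PSU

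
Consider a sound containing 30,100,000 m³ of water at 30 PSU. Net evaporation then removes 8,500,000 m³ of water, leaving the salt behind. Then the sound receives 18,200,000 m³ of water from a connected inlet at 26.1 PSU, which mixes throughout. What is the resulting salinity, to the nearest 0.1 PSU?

After evaporation: salt = 30,100,000×30 = 903,000,000; volume = 30,100,000 − 8,500,000 = 21,600,000 m³
After mixing: salt = 903,000,000 + 18,200,000×26.1 = 1,378,020,000; volume = 21,600,000 + 18,200,000 = 39,800,000 m³
S = 1,378,020,000 / 39,800,000 = 34.6236 PSU

34.6 PSU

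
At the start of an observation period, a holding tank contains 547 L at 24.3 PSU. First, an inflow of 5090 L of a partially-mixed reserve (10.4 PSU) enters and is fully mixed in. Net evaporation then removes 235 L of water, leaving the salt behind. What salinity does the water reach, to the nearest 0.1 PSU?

12.3 PSU

After mixing: salt = 547×24.3 + 5,090×10.4 = 66,228.1; volume = 5,637 L
After evaporation: salt unchanged = 66,228.1; volume = 5,637 − 235 = 5,402 L
S = 66,228.1 / 5,402 = 12.2599 PSU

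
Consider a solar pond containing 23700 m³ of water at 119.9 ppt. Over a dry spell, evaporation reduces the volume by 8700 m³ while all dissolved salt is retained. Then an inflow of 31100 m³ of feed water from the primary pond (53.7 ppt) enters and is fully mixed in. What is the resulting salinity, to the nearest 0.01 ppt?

After evaporation: salt = 23,700×119.9 = 2,841,630; volume = 23,700 − 8,700 = 15,000 m³
After mixing: salt = 2,841,630 + 31,100×53.7 = 4,511,700; volume = 15,000 + 31,100 = 46,100 m³
S = 4,511,700 / 46,100 = 97.8677 ppt

97.87 ppt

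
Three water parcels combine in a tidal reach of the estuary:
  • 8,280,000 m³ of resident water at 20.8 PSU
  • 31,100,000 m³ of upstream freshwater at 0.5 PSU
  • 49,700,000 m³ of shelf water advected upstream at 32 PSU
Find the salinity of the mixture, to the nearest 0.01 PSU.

Total salt / total volume:
salt = 8,280,000×20.8 + 31,100,000×0.5 + 49,700,000×32 = 172,224,000 + 15,550,000 + 1,590,400,000 = 1,778,174,000
volume = 8,280,000 + 31,100,000 + 49,700,000 = 89,080,000 m³
S = 1,778,174,000 / 89,080,000 = 19.9615 PSU

19.96 PSU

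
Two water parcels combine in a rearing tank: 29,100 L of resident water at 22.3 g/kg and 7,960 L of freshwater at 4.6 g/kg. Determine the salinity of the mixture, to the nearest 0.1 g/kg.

Mass of salt is conserved:
salt = 29,100×22.3 + 7,960×4.6 = 648,930 + 36,616 = 685,546
volume = 29,100 + 7,960 = 37,060 L
S = 685,546 / 37,060 = 18.498 g/kg

18.5 g/kg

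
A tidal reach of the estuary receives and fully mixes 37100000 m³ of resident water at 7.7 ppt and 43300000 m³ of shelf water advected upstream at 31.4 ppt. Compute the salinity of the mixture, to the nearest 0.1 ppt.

20.5 ppt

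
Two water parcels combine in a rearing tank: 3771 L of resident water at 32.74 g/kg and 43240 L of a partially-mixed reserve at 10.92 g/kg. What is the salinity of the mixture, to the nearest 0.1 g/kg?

12.7 g/kg

Mass of salt is conserved:
salt = 3,771×32.74 + 43,240×10.92 = 123,462.54 + 472,180.8 = 595,643.34
volume = 3,771 + 43,240 = 47,011 L
S = 595,643.34 / 47,011 = 12.67 g/kg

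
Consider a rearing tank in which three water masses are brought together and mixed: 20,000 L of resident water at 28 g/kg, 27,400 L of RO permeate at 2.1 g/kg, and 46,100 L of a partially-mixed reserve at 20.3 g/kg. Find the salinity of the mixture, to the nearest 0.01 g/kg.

Total salt / total volume:
salt = 20,000×28 + 27,400×2.1 + 46,100×20.3 = 560,000 + 57,540 + 935,830 = 1,553,370
volume = 20,000 + 27,400 + 46,100 = 93,500 L
S = 1,553,370 / 93,500 = 16.6136 g/kg

16.61 g/kg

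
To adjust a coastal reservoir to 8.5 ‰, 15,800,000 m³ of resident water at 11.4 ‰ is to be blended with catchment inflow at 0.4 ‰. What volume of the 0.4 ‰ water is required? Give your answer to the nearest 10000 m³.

5660000 m³

Salt balance: 15,800,000×11.4 + V×0.4 = (15,800,000+V)×8.5
180,120,000 + 0.4V = 134,300,000 + 8.5V
45,820,000 = 8.1V
V = 5,656,790.12 m³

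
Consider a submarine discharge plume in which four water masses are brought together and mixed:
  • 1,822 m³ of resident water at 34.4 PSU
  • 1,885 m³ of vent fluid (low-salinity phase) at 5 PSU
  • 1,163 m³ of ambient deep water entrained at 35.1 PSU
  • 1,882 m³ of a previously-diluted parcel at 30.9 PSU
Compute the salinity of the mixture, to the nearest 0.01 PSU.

25.34 PSU

Conserving salt mass:
salt = 1,822×34.4 + 1,885×5 + 1,163×35.1 + 1,882×30.9 = 62,676.8 + 9,425 + 40,821.3 + 58,153.8 = 171,076.9
volume = 1,822 + 1,885 + 1,163 + 1,882 = 6,752 m³
S = 171,076.9 / 6,752 = 25.3372 PSU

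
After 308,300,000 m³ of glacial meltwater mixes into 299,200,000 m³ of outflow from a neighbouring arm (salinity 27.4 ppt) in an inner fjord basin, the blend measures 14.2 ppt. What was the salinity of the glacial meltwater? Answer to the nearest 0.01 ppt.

1.39 ppt

Salt balance: 299,200,000×27.4 + 308,300,000×S = 607,500,000×14.2
8,198,080,000 + 308,300,000·S = 8,626,500,000
S = (8,626,500,000 − 8,198,080,000) / 308,300,000 = 1.3896 ppt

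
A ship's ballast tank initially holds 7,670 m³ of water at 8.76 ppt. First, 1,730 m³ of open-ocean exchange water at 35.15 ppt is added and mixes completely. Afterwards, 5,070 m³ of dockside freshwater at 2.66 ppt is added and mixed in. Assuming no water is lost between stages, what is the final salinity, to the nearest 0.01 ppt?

9.78 ppt

Mass of salt is conserved:
Initial salt = 7,670×8.76 = 67,189.2
After stage 1: salt = 67,189.2 + 1,730×35.15 = 127,998.7; volume = 9,400 m³; S = 13.617 ppt
After stage 2: salt = 127,998.7 + 5,070×2.66 = 141,484.9; volume = 14,470 m³
S = 141,484.9 / 14,470 = 9.7778 ppt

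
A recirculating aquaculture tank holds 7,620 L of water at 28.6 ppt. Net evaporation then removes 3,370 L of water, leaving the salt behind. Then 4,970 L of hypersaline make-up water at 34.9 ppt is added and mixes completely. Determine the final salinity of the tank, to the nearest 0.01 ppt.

42.45 ppt

After evaporation: salt = 7,620×28.6 = 217,932; volume = 7,620 − 3,370 = 4,250 L
After mixing: salt = 217,932 + 4,970×34.9 = 391,385; volume = 4,250 + 4,970 = 9,220 L
S = 391,385 / 9,220 = 42.4496 ppt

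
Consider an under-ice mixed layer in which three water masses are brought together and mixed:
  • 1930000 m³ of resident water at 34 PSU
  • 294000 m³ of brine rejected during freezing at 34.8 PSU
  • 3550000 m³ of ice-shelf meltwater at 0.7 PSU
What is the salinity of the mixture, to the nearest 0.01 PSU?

13.57 PSU

Mass of salt is conserved:
salt = 1,930,000×34 + 294,000×34.8 + 3,550,000×0.7 = 65,620,000 + 10,231,200 + 2,485,000 = 78,336,200
volume = 1,930,000 + 294,000 + 3,550,000 = 5,774,000 m³
S = 78,336,200 / 5,774,000 = 13.5671 PSU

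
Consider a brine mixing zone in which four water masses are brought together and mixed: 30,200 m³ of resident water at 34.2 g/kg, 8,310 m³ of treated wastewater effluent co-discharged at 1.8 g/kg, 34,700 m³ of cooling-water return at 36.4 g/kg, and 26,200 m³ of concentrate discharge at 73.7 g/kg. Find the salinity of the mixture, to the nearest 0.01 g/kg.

42.67 g/kg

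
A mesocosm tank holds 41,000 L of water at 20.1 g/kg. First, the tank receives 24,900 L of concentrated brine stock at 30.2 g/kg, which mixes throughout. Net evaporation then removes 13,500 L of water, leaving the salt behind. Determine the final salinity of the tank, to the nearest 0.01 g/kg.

30.08 g/kg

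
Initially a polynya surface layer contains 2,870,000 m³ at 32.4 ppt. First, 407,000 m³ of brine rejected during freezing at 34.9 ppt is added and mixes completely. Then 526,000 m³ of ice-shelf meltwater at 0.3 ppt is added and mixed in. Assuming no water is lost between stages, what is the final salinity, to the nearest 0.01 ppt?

Total salt / total volume:
Initial salt = 2,870,000×32.4 = 92,988,000
After stage 1: salt = 92,988,000 + 407,000×34.9 = 107,192,300; volume = 3,277,000 m³; S = 32.71 ppt
After stage 2: salt = 107,192,300 + 526,000×0.3 = 107,350,100; volume = 3,803,000 m³
S = 107,350,100 / 3,803,000 = 28.2277 ppt

28.23 ppt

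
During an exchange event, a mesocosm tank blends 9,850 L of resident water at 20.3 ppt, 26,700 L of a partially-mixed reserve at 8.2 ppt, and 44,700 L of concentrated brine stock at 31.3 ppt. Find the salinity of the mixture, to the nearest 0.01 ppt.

22.38 ppt

Weighted by volume,
salt = 9,850×20.3 + 26,700×8.2 + 44,700×31.3 = 199,955 + 218,940 + 1,399,110 = 1,818,005
volume = 9,850 + 26,700 + 44,700 = 81,250 L
S = 1,818,005 / 81,250 = 22.3754 ppt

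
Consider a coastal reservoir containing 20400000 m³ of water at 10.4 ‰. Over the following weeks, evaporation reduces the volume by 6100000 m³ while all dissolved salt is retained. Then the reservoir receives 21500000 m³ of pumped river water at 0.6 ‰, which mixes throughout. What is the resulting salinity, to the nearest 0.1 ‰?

After evaporation: salt = 20,400,000×10.4 = 212,160,000; volume = 20,400,000 − 6,100,000 = 14,300,000 m³
After mixing: salt = 212,160,000 + 21,500,000×0.6 = 225,060,000; volume = 14,300,000 + 21,500,000 = 35,800,000 m³
S = 225,060,000 / 35,800,000 = 6.2866 ‰

6.3 ‰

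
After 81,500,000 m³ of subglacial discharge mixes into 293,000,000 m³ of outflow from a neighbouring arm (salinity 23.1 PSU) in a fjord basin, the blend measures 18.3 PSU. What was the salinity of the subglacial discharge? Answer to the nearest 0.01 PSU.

Salt balance: 293,000,000×23.1 + 81,500,000×S = 374,500,000×18.3
6,768,300,000 + 81,500,000·S = 6,853,350,000
S = (6,853,350,000 − 6,768,300,000) / 81,500,000 = 1.0436 PSU

1.04 PSU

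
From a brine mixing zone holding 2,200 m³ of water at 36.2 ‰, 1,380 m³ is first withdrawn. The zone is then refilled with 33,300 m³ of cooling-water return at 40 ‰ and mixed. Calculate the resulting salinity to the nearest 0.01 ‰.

39.91 ‰

Remaining after removal: 820 m³ at 36.2 ‰ (salt = 29,684)
After addition: salt = 29,684 + 33,300×40 = 1,361,684; volume = 34,120 m³
S = 1,361,684 / 34,120 = 39.9087 ‰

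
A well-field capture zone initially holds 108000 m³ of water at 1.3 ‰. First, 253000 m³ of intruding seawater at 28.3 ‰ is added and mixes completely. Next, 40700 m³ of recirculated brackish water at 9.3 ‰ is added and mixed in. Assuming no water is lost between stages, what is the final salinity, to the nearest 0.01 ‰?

19.12 ‰

Salt balance:
Initial salt = 108,000×1.3 = 140,400
After stage 1: salt = 140,400 + 253,000×28.3 = 7,300,300; volume = 361,000 m³; S = 20.222 ‰
After stage 2: salt = 7,300,300 + 40,700×9.3 = 7,678,810; volume = 401,700 m³
S = 7,678,810 / 401,700 = 19.1158 ‰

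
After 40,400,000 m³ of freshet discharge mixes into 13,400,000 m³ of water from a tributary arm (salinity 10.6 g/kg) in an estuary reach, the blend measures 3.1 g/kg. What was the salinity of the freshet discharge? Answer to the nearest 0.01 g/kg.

0.61 g/kg

Salt balance: 13,400,000×10.6 + 40,400,000×S = 53,800,000×3.1
142,040,000 + 40,400,000·S = 166,780,000
S = (166,780,000 − 142,040,000) / 40,400,000 = 0.6124 g/kg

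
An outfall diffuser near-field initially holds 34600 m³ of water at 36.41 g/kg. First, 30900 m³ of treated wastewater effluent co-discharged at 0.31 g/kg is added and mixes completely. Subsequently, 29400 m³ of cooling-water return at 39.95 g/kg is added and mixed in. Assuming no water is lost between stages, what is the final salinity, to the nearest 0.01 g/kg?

25.75 g/kg

Conserving salt mass:
Initial salt = 34,600×36.41 = 1,259,786
After stage 1: salt = 1,259,786 + 30,900×0.31 = 1,269,365; volume = 65,500 m³; S = 19.38 g/kg
After stage 2: salt = 1,269,365 + 29,400×39.95 = 2,443,895; volume = 94,900 m³
S = 2,443,895 / 94,900 = 25.7523 g/kg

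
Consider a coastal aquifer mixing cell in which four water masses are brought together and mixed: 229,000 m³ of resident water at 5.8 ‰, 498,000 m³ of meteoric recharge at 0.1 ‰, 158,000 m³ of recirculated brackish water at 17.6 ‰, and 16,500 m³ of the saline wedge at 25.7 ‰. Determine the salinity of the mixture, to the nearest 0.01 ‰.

5.08 ‰

By conservation of dissolved salt,
salt = 229,000×5.8 + 498,000×0.1 + 158,000×17.6 + 16,500×25.7 = 1,328,200 + 49,800 + 2,780,800 + 424,050 = 4,582,850
volume = 229,000 + 498,000 + 158,000 + 16,500 = 901,500 m³
S = 4,582,850 / 901,500 = 5.0836 ‰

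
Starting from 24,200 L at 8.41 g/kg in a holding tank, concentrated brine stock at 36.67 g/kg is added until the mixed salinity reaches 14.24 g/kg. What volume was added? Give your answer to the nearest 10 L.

6290 L

Salt balance: 24,200×8.41 + V×36.67 = (24,200+V)×14.24
203,522 + 36.67V = 344,608 + 14.24V
141,086 = 22.43V
V = 6,290.06 L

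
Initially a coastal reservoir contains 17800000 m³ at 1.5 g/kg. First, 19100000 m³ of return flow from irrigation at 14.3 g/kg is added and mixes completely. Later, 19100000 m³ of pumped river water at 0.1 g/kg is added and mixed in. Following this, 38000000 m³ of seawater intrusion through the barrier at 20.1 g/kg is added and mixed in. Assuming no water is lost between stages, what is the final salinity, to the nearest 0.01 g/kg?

11.34 g/kg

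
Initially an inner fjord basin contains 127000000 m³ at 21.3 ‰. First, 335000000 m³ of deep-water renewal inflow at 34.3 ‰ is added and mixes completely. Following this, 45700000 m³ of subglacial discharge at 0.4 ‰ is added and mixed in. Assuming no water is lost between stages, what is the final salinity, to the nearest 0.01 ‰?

Conserving salt mass:
Initial salt = 127,000,000×21.3 = 2,705,100,000
After stage 1: salt = 2,705,100,000 + 335,000,000×34.3 = 14,195,600,000; volume = 462,000,000 m³; S = 30.726 ‰
After stage 2: salt = 14,195,600,000 + 45,700,000×0.4 = 14,213,880,000; volume = 507,700,000 m³
S = 14,213,880,000 / 507,700,000 = 27.9966 ‰

28.00 ‰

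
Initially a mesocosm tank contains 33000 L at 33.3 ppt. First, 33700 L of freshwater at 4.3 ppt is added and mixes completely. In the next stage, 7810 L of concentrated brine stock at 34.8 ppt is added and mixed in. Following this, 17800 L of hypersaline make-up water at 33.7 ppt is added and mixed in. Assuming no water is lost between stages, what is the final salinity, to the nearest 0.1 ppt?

22.9 ppt

Total salt / total volume:
Initial salt = 33,000×33.3 = 1,098,900
After stage 1: salt = 1,098,900 + 33,700×4.3 = 1,243,810; volume = 66,700 L; S = 18.648 ppt
After stage 2: salt = 1,243,810 + 7,810×34.8 = 1,515,598; volume = 74,510 L; S = 20.341 ppt
After stage 3: salt = 1,515,598 + 17,800×33.7 = 2,115,458; volume = 92,310 L
S = 2,115,458 / 92,310 = 22.9169 ppt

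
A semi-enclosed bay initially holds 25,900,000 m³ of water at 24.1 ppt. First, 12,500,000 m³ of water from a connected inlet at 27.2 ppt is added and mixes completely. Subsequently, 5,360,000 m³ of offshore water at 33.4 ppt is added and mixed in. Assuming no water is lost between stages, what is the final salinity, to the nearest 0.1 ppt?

26.1 ppt

Salt balance:
Initial salt = 25,900,000×24.1 = 624,190,000
After stage 1: salt = 624,190,000 + 12,500,000×27.2 = 964,190,000; volume = 38,400,000 m³; S = 25.109 ppt
After stage 2: salt = 964,190,000 + 5,360,000×33.4 = 1,143,214,000; volume = 43,760,000 m³
S = 1,143,214,000 / 43,760,000 = 26.1246 ppt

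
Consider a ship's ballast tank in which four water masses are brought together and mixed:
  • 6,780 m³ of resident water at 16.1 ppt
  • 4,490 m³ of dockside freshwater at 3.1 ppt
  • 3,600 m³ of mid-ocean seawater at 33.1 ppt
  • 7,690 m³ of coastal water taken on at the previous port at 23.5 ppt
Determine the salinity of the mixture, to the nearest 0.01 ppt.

Weighted by volume,
salt = 6,780×16.1 + 4,490×3.1 + 3,600×33.1 + 7,690×23.5 = 109,158 + 13,919 + 119,160 + 180,715 = 422,952
volume = 6,780 + 4,490 + 3,600 + 7,690 = 22,560 m³
S = 422,952 / 22,560 = 18.7479 ppt

18.75 ppt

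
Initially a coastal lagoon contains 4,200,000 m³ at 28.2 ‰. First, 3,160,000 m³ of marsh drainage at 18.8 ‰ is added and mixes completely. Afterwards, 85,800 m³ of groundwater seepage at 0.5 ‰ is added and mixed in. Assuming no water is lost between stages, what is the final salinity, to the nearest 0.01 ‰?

23.89 ‰

By conservation of dissolved salt,
Initial salt = 4,200,000×28.2 = 118,440,000
After stage 1: salt = 118,440,000 + 3,160,000×18.8 = 177,848,000; volume = 7,360,000 m³; S = 24.164 ‰
After stage 2: salt = 177,848,000 + 85,800×0.5 = 177,890,900; volume = 7,445,800 m³
S = 177,890,900 / 7,445,800 = 23.8914 ‰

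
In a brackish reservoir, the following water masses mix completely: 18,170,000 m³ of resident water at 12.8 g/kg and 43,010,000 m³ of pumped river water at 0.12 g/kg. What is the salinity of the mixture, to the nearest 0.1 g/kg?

3.9 g/kg

Conserving salt mass:
salt = 18,170,000×12.8 + 43,010,000×0.12 = 232,576,000 + 5,161,200 = 237,737,200
volume = 18,170,000 + 43,010,000 = 61,180,000 m³
S = 237,737,200 / 61,180,000 = 3.886 g/kg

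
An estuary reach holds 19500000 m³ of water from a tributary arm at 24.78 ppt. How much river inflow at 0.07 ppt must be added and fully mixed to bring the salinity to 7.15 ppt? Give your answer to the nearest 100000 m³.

48600000 m³

Salt balance: 19,500,000×24.78 + V×0.07 = (19,500,000+V)×7.15
483,210,000 + 0.07V = 139,425,000 + 7.15V
343,785,000 = 7.08V
V = 48,557,203.39 m³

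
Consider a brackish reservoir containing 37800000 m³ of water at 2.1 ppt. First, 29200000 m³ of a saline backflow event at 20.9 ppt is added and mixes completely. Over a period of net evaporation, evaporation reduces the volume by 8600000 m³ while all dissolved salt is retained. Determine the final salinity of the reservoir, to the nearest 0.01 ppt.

After mixing: salt = 37,800,000×2.1 + 29,200,000×20.9 = 689,660,000; volume = 67,000,000 m³
After evaporation: salt unchanged = 689,660,000; volume = 67,000,000 − 8,600,000 = 58,400,000 m³
S = 689,660,000 / 58,400,000 = 11.8092 ppt

11.81 ppt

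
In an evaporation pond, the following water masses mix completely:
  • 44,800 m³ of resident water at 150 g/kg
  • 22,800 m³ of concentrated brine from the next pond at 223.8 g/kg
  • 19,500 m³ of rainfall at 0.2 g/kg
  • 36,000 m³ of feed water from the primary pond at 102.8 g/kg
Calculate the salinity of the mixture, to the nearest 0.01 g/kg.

Total salt / total volume:
salt = 44,800×150 + 22,800×223.8 + 19,500×0.2 + 36,000×102.8 = 6,720,000 + 5,102,640 + 3,900 + 3,700,800 = 15,527,340
volume = 44,800 + 22,800 + 19,500 + 36,000 = 123,100 m³
S = 15,527,340 / 123,100 = 126.136 g/kg

126.14 g/kg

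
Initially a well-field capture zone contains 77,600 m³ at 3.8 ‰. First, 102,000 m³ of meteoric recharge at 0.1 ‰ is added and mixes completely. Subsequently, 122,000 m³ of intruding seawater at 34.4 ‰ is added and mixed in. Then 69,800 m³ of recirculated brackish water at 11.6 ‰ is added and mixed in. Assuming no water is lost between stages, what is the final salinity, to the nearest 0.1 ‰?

Total salt / total volume:
Initial salt = 77,600×3.8 = 294,880
After stage 1: salt = 294,880 + 102,000×0.1 = 305,080; volume = 179,600 m³; S = 1.699 ‰
After stage 2: salt = 305,080 + 122,000×34.4 = 4,501,880; volume = 301,600 m³; S = 14.927 ‰
After stage 3: salt = 4,501,880 + 69,800×11.6 = 5,311,560; volume = 371,400 m³
S = 5,311,560 / 371,400 = 14.3015 ‰

14.3 ‰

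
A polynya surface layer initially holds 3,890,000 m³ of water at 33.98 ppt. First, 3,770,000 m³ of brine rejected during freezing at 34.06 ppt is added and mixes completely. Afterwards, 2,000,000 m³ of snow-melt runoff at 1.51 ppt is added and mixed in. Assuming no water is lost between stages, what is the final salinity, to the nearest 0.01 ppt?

Weighted by volume,
Initial salt = 3,890,000×33.98 = 132,182,200
After stage 1: salt = 132,182,200 + 3,770,000×34.06 = 260,588,400; volume = 7,660,000 m³; S = 34.019 ppt
After stage 2: salt = 260,588,400 + 2,000,000×1.51 = 263,608,400; volume = 9,660,000 m³
S = 263,608,400 / 9,660,000 = 27.2887 ppt

27.29 ppt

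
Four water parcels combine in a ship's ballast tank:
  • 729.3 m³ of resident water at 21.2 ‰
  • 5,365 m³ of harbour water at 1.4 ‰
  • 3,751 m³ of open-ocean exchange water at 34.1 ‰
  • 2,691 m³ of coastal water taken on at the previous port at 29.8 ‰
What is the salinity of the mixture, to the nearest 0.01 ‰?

Conserving salt mass:
salt = 729.3×21.2 + 5,365×1.4 + 3,751×34.1 + 2,691×29.8 = 15,461.16 + 7,511 + 127,909.1 + 80,191.8 = 231,073.06
volume = 729.3 + 5,365 + 3,751 + 2,691 = 12,536.3 m³
S = 231,073.06 / 12,536.3 = 18.4323 ‰

18.43 ‰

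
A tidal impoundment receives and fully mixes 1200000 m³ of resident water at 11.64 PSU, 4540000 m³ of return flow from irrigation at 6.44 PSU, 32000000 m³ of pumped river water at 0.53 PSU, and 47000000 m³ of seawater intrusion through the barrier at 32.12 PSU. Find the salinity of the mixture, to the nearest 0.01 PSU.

18.52 PSU

Weighted by volume,
salt = 1,200,000×11.64 + 4,540,000×6.44 + 32,000,000×0.53 + 47,000,000×32.12 = 13,968,000 + 29,237,600 + 16,960,000 + 1,509,640,000 = 1,569,805,600
volume = 1,200,000 + 4,540,000 + 32,000,000 + 47,000,000 = 84,740,000 m³
S = 1,569,805,600 / 84,740,000 = 18.525 PSU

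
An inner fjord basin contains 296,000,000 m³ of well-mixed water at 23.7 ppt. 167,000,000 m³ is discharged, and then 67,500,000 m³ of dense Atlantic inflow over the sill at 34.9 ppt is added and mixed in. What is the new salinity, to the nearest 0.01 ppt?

Remaining after removal: 129,000,000 m³ at 23.7 ppt (salt = 3,057,300,000)
After addition: salt = 3,057,300,000 + 67,500,000×34.9 = 5,413,050,000; volume = 196,500,000 m³
S = 5,413,050,000 / 196,500,000 = 27.5473 ppt

27.55 ppt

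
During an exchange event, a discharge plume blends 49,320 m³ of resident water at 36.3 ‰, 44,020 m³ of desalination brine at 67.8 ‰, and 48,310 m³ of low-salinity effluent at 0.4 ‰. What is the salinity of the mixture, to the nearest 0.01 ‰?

33.85 ‰

By conservation of dissolved salt,
salt = 49,320×36.3 + 44,020×67.8 + 48,310×0.4 = 1,790,316 + 2,984,556 + 19,324 = 4,794,196
volume = 49,320 + 44,020 + 48,310 = 141,650 m³
S = 4,794,196 / 141,650 = 33.8454 ‰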